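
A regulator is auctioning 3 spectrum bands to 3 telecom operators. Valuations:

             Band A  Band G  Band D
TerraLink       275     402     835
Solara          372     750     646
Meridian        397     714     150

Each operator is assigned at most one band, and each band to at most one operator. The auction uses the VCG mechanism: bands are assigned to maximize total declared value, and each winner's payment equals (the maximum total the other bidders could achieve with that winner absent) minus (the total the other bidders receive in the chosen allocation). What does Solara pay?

Solara pays $317M.

Efficient allocation: TerraLink→Band D ($835M), Solara→Band G ($750M), Meridian→Band A ($397M); total welfare W = $1982M.
Solara receives Band G at value $750M, so the others get W − 750 = $1232M.
Without Solara: best allocation of the remaining 2 bidders over all 3 bands is TerraLink→Band D ($835M), Meridian→Band G ($714M), total $1549M.
VCG payment = (others' best without Solara) − (others' welfare with Solara) = 1549 − 1232 = $317M.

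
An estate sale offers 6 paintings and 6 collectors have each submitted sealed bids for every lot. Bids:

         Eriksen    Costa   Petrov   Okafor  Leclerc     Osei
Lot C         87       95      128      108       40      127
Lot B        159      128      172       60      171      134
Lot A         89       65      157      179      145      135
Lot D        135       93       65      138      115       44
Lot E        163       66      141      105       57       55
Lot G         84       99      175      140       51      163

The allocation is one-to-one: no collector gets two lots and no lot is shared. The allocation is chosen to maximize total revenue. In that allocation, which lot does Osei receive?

Osei receives Lot C.

This is the linear assignment problem.
Optimal: Eriksen→Lot E ($163), Costa→Lot D ($93), Petrov→Lot G ($175), Okafor→Lot A ($179), Leclerc→Lot B ($171), Osei→Lot C ($127) — total 163+93+175+179+171+127 = $908.
Next-best assignment: Eriksen→Lot E, Costa→Lot D, Petrov→Lot C, Okafor→Lot A, Leclerc→Lot B, Osei→Lot G = $897.
No other one-to-one assignment exceeds $908.
Osei's own top lot is Lot G ($163), but forcing Osei→Lot G and reassigning the rest optimally gives only $897 — worse by 11.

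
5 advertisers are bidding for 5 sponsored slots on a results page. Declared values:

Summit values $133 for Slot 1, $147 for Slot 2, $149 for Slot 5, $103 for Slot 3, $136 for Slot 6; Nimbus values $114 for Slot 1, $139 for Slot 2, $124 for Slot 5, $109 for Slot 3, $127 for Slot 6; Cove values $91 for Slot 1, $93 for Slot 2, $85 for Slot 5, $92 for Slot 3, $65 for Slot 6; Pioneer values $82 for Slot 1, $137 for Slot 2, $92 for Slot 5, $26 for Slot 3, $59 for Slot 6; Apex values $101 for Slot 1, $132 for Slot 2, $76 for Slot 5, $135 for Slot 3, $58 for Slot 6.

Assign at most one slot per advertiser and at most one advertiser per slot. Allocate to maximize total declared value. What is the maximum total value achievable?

Max total: $639

Treat this as an assignment problem: match each advertiser to one slot.
Optimal: Summit→Slot 5 ($149), Nimbus→Slot 6 ($127), Cove→Slot 1 ($91), Pioneer→Slot 2 ($137), Apex→Slot 3 ($135) — total 149+127+91+137+135 = $639.
Next-best assignment: Summit→Slot 6, Nimbus→Slot 5, Cove→Slot 1, Pioneer→Slot 2, Apex→Slot 3 = $623.
Checked against all permutations: $639 is optimal.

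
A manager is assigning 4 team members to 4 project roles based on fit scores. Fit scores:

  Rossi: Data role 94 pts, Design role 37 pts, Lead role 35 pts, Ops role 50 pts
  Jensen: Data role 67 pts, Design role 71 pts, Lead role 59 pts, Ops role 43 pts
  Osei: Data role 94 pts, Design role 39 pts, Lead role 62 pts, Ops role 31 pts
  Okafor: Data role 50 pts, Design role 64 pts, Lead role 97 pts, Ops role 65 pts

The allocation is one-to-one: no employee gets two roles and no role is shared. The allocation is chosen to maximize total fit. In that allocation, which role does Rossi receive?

Rossi receives Ops role.

Optimal: Rossi→Ops role (50 pts), Jensen→Design role (71 pts), Osei→Data role (94 pts), Okafor→Lead role (97 pts) — total 50+71+94+97 = 312 pts.
Column-greedy (each role in turn goes to its best remaining employee) gives 293 pts, worse by 19.
No other one-to-one assignment exceeds 312 pts.
Rossi's own top role is Data role (94 pts), but forcing Rossi→Data role and reassigning the rest optimally gives only 293 pts — worse by 19.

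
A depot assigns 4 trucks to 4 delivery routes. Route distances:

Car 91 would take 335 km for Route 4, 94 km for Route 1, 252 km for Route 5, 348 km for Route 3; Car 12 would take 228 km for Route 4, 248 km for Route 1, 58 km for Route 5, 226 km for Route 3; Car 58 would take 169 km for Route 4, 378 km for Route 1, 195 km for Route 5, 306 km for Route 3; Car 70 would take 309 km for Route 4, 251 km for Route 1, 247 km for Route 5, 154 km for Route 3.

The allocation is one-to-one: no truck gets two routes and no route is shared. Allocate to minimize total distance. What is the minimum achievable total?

Minimum total: 475 km

This is the linear assignment problem.
Optimal: Car 91→Route 1 (94 km), Car 12→Route 5 (58 km), Car 58→Route 4 (169 km), Car 70→Route 3 (154 km) — total 94+58+169+154 = 475 km.
Every other assignment is strictly worse.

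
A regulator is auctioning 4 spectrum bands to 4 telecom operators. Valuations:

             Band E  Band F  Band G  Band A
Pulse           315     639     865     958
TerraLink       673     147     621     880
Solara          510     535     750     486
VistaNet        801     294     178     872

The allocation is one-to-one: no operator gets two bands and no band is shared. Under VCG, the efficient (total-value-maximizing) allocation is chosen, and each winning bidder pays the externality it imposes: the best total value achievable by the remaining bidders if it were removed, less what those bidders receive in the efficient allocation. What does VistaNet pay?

Efficient allocation: Pulse→Band G ($865M), TerraLink→Band A ($880M), Solara→Band F ($535M), VistaNet→Band E ($801M); total welfare W = $3081M.
VistaNet receives Band E at value $801M, so the others get W − 801 = $2280M.
Without VistaNet: best allocation of the remaining 3 bidders over all 4 bands is Pulse→Band A ($958M), TerraLink→Band E ($673M), Solara→Band G ($750M), total $2381M.
VCG payment = (others' best without VistaNet) − (others' welfare with VistaNet) = 2381 − 2280 = $101M.

VistaNet pays $101M.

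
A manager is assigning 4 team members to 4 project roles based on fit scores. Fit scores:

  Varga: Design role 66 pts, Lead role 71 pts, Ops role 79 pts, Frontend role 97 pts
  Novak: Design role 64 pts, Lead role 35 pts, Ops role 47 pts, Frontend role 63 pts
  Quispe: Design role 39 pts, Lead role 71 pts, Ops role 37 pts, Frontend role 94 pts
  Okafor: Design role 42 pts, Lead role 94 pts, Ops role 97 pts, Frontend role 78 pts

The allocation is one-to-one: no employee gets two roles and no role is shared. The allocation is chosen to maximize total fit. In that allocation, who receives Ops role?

Varga receives Ops role.

Optimal: Varga→Ops role (79 pts), Novak→Design role (64 pts), Quispe→Frontend role (94 pts), Okafor→Lead role (94 pts) — total 79+64+94+94 = 331 pts.
Row-greedy (each employee in turn takes its best remaining role) gives 329 pts, worse by 2.
Next-best assignment: Varga→Frontend role, Novak→Design role, Quispe→Lead role, Okafor→Ops role = 329 pts.
Swapping Quispe↔Varga (Quispe→Ops role 37 pts, Varga→Frontend role 97 pts) loses 39.
Varga's own top role is Frontend role (97 pts), but forcing Varga→Frontend role and reassigning the rest optimally gives only 329 pts — worse by 2.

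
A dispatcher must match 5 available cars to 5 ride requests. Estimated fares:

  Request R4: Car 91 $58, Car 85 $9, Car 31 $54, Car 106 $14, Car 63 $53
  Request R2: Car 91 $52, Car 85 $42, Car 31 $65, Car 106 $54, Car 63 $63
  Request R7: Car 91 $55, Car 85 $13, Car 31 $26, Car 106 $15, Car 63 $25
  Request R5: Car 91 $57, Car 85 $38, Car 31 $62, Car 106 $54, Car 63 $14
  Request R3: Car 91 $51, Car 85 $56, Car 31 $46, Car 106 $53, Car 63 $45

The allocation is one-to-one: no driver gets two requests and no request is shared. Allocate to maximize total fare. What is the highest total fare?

Maximum total: $283

Treat this as an assignment problem: match each driver to one request.
Optimal: Car 91→Request R7 ($55), Car 85→Request R3 ($56), Car 31→Request R2 ($65), Car 106→Request R5 ($54), Car 63→Request R4 ($53) — total 55+56+65+54+53 = $283.
Row-greedy (each driver in turn takes its best remaining request) gives $258, worse by 25.
Next-best assignment: Car 91→Request R7, Car 85→Request R3, Car 31→Request R4, Car 106→Request R5, Car 63→Request R2 = $282.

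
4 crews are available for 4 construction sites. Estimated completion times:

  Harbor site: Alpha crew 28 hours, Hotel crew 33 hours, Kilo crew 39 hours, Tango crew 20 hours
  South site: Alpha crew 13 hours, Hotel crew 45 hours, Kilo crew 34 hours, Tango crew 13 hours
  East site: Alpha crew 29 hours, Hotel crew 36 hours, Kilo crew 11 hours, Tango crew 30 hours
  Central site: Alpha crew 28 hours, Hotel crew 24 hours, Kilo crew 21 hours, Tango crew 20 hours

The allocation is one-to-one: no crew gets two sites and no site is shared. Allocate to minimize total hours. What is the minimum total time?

This is the linear assignment problem.
Optimal: Alpha crew→South site (13 hours), Hotel crew→Central site (24 hours), Kilo crew→East site (11 hours), Tango crew→Harbor site (20 hours) — total 13+24+11+20 = 68 hours.

Minimum total: 68 hours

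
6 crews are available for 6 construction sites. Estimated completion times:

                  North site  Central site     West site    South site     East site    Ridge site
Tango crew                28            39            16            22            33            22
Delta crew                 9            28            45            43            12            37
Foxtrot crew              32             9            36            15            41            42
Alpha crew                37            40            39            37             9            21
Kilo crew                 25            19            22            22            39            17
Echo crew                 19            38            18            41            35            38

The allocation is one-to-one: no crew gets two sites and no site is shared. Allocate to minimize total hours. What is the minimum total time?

Optimal: Tango crew→South site (22 hours), Delta crew→North site (9 hours), Foxtrot crew→Central site (9 hours), Alpha crew→East site (9 hours), Kilo crew→Ridge site (17 hours), Echo crew→West site (18 hours) — total 22+9+9+9+17+18 = 84 hours.
Swapping Delta crew↔Alpha crew (Delta crew→East site 12 hours, Alpha crew→North site 37 hours) adds 31.
Checked against all permutations: 84 hours is optimal.

Minimum total: 84 hours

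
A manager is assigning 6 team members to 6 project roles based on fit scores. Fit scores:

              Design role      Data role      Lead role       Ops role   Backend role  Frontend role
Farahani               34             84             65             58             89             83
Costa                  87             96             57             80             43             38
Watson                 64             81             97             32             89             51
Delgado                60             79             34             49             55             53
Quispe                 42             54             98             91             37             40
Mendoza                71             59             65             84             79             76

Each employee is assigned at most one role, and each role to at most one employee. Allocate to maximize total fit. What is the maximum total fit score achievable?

Optimal: Farahani→Frontend role (83 pts), Costa→Design role (87 pts), Watson→Backend role (89 pts), Delgado→Data role (79 pts), Quispe→Lead role (98 pts), Mendoza→Ops role (84 pts) — total 83+87+89+79+98+84 = 520 pts.
Column-greedy (each role in turn goes to its best remaining employee) gives 495 pts, worse by 25.
Checked against all permutations: 520 pts is optimal.

Maximum total: 520 pts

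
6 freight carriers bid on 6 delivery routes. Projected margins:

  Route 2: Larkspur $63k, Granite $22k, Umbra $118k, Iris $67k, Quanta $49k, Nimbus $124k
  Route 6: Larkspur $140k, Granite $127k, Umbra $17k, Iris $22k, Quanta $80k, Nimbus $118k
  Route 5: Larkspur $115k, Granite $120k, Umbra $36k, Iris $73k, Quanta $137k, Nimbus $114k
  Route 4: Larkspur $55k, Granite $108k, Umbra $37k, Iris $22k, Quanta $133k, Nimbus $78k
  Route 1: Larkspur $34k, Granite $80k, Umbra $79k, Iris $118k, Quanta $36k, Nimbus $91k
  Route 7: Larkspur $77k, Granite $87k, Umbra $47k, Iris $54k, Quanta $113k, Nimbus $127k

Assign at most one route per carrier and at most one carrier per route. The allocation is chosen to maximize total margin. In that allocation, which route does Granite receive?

Granite receives Route 5.

Treat this as an assignment problem: match each carrier to one route.
Optimal: Larkspur→Route 6 ($140k), Granite→Route 5 ($120k), Umbra→Route 2 ($118k), Iris→Route 1 ($118k), Quanta→Route 4 ($133k), Nimbus→Route 7 ($127k) — total 140+120+118+118+133+127 = $756k.
Column-greedy (each route in turn goes to its best remaining carrier) gives $674k, worse by 82.
Swapping Umbra↔Iris (Umbra→Route 1 $79k, Iris→Route 2 $67k) loses 90.
Granite's own top route is Route 6 ($127k), but forcing Granite→Route 6 and reassigning the rest optimally gives only $738k — worse by 18.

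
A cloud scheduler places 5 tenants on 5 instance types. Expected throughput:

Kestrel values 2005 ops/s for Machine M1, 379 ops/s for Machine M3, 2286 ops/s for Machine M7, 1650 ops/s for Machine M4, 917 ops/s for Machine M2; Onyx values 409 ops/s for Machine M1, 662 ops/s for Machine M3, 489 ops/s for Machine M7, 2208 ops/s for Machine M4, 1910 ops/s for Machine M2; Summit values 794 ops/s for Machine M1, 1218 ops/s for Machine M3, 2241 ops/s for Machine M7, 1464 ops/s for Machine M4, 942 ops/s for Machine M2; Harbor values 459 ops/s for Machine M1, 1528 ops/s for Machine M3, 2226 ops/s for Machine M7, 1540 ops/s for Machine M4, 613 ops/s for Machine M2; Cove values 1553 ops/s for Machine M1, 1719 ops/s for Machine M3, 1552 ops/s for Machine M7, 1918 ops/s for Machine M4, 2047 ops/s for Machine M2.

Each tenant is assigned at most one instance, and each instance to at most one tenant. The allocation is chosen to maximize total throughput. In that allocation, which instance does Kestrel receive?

Kestrel receives Machine M1.

Optimal: Kestrel→Machine M1 (2005 ops/s), Onyx→Machine M4 (2208 ops/s), Summit→Machine M7 (2241 ops/s), Harbor→Machine M3 (1528 ops/s), Cove→Machine M2 (2047 ops/s) — total 2005+2208+2241+1528+2047 = 10029 ops/s.
Row-greedy (each tenant in turn takes its best remaining instance) gives 7878 ops/s, worse by 2151.
No other one-to-one assignment exceeds 10029 ops/s.
Kestrel's own top instance is Machine M7 (2286 ops/s), but forcing Kestrel→Machine M7 and reassigning the rest optimally gives only 8863 ops/s — worse by 1166.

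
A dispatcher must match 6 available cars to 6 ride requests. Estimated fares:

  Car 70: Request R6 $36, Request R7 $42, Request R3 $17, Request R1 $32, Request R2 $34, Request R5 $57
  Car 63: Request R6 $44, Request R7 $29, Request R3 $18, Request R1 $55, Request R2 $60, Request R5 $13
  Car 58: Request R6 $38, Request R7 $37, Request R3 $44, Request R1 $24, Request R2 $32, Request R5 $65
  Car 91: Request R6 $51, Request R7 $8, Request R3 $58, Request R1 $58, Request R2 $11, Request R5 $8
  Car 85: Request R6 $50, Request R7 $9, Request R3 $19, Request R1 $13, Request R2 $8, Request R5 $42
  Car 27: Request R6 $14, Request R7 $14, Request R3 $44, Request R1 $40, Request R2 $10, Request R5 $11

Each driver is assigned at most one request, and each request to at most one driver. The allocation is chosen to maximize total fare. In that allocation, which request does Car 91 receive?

Car 91 receives Request R1.

Optimal: Car 70→Request R7 ($42), Car 63→Request R2 ($60), Car 58→Request R5 ($65), Car 91→Request R1 ($58), Car 85→Request R6 ($50), Car 27→Request R3 ($44) — total 42+60+65+58+50+44 = $319.
Max-entry greedy (repeatedly take the single best remaining cell) gives $315, worse by 4.
Swapping Car 27↔Car 85 (Car 27→Request R6 $14, Car 85→Request R3 $19) loses 61.
Checked against all permutations: $319 is optimal.
Car 91's own top request is Request R3 ($58), but forcing Car 91→Request R3 and reassigning the rest optimally gives only $315 — worse by 4.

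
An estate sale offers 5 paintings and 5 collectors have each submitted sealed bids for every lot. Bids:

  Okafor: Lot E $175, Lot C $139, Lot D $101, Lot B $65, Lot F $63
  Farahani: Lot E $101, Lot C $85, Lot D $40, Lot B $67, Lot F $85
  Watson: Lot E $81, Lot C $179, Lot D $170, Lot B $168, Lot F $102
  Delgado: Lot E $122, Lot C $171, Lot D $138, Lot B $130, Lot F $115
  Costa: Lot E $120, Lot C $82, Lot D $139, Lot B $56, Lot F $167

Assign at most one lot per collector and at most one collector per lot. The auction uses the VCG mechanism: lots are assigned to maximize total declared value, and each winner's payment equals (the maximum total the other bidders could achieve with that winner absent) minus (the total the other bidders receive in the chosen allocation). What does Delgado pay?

Delgado pays $18.

Efficient allocation: Okafor→Lot E ($175), Farahani→Lot B ($67), Watson→Lot D ($170), Delgado→Lot C ($171), Costa→Lot F ($167); total welfare W = $750.
Delgado receives Lot C at value $171, so the others get W − 171 = $579.
Without Delgado: best allocation of the remaining 4 bidders over all 5 lots is Okafor→Lot E ($175), Farahani→Lot C ($85), Watson→Lot D ($170), Costa→Lot F ($167), total $597.
VCG payment = (others' best without Delgado) − (others' welfare with Delgado) = 597 − 579 = $18.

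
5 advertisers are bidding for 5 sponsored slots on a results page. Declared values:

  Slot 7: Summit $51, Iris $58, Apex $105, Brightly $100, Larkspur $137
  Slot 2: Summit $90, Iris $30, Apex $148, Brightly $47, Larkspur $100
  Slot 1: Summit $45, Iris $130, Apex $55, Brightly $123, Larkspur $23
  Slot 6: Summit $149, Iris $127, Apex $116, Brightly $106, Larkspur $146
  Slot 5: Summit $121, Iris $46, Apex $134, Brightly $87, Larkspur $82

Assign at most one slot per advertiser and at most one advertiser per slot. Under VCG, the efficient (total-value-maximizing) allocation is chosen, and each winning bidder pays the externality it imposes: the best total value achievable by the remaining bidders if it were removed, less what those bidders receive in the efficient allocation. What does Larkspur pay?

Larkspur pays $8.

Efficient allocation: Summit→Slot 5 ($121), Iris→Slot 6 ($127), Apex→Slot 2 ($148), Brightly→Slot 1 ($123), Larkspur→Slot 7 ($137); total welfare W = $656.
Larkspur receives Slot 7 at value $137, so the others get W − 137 = $519.
Without Larkspur: best allocation of the remaining 4 bidders over all 5 slots is Summit→Slot 6 ($149), Iris→Slot 1 ($130), Apex→Slot 2 ($148), Brightly→Slot 7 ($100), total $527.
VCG payment = (others' best without Larkspur) − (others' welfare with Larkspur) = 527 − 519 = $8.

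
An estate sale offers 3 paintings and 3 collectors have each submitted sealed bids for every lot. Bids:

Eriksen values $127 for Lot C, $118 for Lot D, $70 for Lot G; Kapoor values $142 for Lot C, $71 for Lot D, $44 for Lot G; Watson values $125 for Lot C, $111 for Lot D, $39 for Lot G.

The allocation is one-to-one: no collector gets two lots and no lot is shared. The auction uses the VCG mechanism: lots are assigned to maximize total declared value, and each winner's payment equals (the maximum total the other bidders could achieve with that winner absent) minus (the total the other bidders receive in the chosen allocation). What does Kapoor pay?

Efficient allocation: Eriksen→Lot G ($70), Kapoor→Lot C ($142), Watson→Lot D ($111); total welfare W = $323.
Kapoor receives Lot C at value $142, so the others get W − 142 = $181.
Without Kapoor: best allocation of the remaining 2 bidders over all 3 lots is Eriksen→Lot D ($118), Watson→Lot C ($125), total $243.
VCG payment = (others' best without Kapoor) − (others' welfare with Kapoor) = 243 − 181 = $62.

Kapoor pays $62.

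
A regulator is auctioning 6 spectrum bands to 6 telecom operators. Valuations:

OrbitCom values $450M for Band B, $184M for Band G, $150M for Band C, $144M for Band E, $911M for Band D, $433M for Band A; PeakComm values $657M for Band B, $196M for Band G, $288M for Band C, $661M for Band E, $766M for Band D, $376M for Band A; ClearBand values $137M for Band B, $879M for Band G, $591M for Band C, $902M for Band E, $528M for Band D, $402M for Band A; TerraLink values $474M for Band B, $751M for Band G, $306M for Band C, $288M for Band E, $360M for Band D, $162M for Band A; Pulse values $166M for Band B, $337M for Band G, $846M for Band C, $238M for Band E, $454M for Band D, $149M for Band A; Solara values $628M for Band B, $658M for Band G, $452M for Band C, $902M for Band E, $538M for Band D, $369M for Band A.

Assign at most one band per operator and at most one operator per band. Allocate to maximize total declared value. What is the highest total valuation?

Treat this as an assignment problem: match each operator to one band.
Optimal: OrbitCom→Band D ($911M), PeakComm→Band B ($657M), ClearBand→Band A ($402M), TerraLink→Band G ($751M), Pulse→Band C ($846M), Solara→Band E ($902M) — total 911+657+402+751+846+902 = $4469M.
Row-greedy (each operator in turn takes its best remaining band) gives $4140M, worse by 329.

Maximum total: $4469M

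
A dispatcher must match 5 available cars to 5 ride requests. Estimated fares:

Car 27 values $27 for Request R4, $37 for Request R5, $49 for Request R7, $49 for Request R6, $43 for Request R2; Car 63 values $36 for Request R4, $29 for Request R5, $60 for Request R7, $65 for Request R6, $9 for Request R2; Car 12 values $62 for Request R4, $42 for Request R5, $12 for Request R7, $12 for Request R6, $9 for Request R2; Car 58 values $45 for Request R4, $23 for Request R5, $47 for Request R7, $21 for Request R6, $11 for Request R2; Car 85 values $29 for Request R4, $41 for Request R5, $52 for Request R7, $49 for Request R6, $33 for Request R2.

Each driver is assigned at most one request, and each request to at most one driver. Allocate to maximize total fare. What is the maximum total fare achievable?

Optimal: Car 27→Request R2 ($43), Car 63→Request R6 ($65), Car 12→Request R4 ($62), Car 58→Request R7 ($47), Car 85→Request R5 ($41) — total 43+65+62+47+41 = $258.
Max-entry greedy (repeatedly take the single best remaining cell) gives $245, worse by 13.

Maximum total: $258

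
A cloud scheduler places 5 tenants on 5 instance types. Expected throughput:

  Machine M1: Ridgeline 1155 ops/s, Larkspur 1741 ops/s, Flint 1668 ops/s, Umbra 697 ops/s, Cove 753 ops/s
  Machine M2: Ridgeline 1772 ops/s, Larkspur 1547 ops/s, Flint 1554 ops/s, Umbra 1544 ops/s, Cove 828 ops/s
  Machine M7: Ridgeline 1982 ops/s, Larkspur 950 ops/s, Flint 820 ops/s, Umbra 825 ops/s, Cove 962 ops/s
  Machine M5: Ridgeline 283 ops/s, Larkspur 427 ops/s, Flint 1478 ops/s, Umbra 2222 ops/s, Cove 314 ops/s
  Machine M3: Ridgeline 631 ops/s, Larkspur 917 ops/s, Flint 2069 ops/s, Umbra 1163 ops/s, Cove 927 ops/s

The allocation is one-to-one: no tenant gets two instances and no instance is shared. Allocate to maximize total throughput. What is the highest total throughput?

Maximum total: 8842 ops/s

Optimal: Ridgeline→Machine M7 (1982 ops/s), Larkspur→Machine M1 (1741 ops/s), Flint→Machine M3 (2069 ops/s), Umbra→Machine M5 (2222 ops/s), Cove→Machine M2 (828 ops/s) — total 1982+1741+2069+2222+828 = 8842 ops/s.
Column-greedy (each instance in turn goes to its best remaining tenant) gives 8766 ops/s, worse by 76.
Next-best assignment: Ridgeline→Machine M2, Larkspur→Machine M1, Flint→Machine M3, Umbra→Machine M5, Cove→Machine M7 = 8766 ops/s.
Swapping Ridgeline↔Cove (Ridgeline→Machine M2 1772 ops/s, Cove→Machine M7 962 ops/s) loses 76.
Every other assignment is strictly worse.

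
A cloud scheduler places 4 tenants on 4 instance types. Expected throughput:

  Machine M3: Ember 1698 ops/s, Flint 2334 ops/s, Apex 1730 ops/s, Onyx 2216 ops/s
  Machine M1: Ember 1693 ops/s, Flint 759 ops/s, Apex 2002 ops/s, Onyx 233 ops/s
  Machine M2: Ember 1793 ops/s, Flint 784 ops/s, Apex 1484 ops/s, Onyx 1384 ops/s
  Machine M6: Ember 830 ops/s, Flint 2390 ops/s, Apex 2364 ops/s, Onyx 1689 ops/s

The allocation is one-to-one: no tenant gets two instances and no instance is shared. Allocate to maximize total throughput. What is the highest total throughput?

Optimal: Ember→Machine M2 (1793 ops/s), Flint→Machine M6 (2390 ops/s), Apex→Machine M1 (2002 ops/s), Onyx→Machine M3 (2216 ops/s) — total 1793+2390+2002+2216 = 8401 ops/s.
Column-greedy (each instance in turn goes to its best remaining tenant) gives 7818 ops/s, worse by 583.
Checked against all permutations: 8401 ops/s is optimal.

Max total: 8401 ops/s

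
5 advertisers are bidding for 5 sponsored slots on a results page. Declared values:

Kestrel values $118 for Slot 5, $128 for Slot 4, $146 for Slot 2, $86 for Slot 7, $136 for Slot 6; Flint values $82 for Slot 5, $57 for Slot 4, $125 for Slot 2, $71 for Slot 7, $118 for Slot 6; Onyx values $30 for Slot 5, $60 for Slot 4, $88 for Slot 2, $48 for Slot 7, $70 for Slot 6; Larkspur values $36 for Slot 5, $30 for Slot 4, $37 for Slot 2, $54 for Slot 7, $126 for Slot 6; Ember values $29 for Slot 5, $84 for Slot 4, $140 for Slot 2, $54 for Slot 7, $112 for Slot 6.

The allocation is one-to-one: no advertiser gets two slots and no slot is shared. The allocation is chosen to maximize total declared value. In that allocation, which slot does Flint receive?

Flint receives Slot 5.

This is a one-to-one assignment (maximum-weight bipartite matching).
Optimal: Kestrel→Slot 4 ($128), Flint→Slot 5 ($82), Onyx→Slot 7 ($48), Larkspur→Slot 6 ($126), Ember→Slot 2 ($140) — total 128+82+48+126+140 = $524.
Row-greedy (each advertiser in turn takes its best remaining slot) gives $407, worse by 117.
Next-best assignment: Kestrel→Slot 5, Flint→Slot 7, Onyx→Slot 4, Larkspur→Slot 6, Ember→Slot 2 = $515.
Swapping Larkspur↔Ember (Larkspur→Slot 2 $37, Ember→Slot 6 $112) loses 117.
Checked against all permutations: $524 is optimal.
Flint's own top slot is Slot 2 ($125), but forcing Flint→Slot 2 and reassigning the rest optimally gives only $501 — worse by 23.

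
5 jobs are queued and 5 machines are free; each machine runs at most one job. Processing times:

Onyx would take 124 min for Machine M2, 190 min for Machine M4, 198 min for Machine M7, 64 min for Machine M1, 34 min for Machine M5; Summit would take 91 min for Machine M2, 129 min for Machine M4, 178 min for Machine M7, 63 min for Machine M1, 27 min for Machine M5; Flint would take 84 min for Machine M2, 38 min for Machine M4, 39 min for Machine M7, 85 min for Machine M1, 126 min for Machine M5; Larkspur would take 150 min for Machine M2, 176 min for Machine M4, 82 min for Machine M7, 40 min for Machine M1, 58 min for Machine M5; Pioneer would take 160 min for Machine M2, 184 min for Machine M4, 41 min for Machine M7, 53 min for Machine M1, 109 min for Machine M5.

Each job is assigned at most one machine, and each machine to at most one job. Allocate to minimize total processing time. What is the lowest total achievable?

Optimal: Onyx→Machine M5 (34 min), Summit→Machine M2 (91 min), Flint→Machine M4 (38 min), Larkspur→Machine M1 (40 min), Pioneer→Machine M7 (41 min) — total 34+91+38+40+41 = 244 min.
Column-greedy (each machine in turn goes to its cheapest remaining job) gives 328 min, worse by 84.

Minimum total: 244 min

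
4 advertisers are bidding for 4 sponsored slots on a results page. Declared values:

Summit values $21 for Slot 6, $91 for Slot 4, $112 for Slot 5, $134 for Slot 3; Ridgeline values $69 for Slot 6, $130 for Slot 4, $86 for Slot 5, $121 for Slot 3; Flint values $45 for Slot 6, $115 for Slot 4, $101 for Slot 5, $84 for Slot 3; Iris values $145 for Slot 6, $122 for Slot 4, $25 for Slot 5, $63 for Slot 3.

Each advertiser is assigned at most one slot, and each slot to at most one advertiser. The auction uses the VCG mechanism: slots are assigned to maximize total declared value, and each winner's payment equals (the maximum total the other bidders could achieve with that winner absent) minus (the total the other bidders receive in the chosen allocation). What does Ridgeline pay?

Efficient allocation: Summit→Slot 3 ($134), Ridgeline→Slot 4 ($130), Flint→Slot 5 ($101), Iris→Slot 6 ($145); total welfare W = $510.
Ridgeline receives Slot 4 at value $130, so the others get W − 130 = $380.
Without Ridgeline: best allocation of the remaining 3 bidders over all 4 slots is Summit→Slot 3 ($134), Flint→Slot 4 ($115), Iris→Slot 6 ($145), total $394.
VCG payment = (others' best without Ridgeline) − (others' welfare with Ridgeline) = 394 − 380 = $14.

Ridgeline pays $14.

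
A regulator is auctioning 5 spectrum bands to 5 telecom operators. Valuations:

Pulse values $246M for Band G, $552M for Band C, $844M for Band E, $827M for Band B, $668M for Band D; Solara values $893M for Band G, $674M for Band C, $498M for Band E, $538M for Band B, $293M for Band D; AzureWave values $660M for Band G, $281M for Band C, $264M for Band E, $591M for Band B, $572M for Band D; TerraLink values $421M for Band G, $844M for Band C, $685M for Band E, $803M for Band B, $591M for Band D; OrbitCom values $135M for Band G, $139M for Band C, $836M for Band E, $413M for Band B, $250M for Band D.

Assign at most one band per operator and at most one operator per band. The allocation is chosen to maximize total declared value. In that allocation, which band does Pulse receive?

Optimal: Pulse→Band B ($827M), Solara→Band G ($893M), AzureWave→Band D ($572M), TerraLink→Band C ($844M), OrbitCom→Band E ($836M) — total 827+893+572+844+836 = $3972M.
Pulse's own top band is Band E ($844M), but forcing Pulse→Band E and reassigning the rest optimally gives only $3566M — worse by 406.

Pulse receives Band B.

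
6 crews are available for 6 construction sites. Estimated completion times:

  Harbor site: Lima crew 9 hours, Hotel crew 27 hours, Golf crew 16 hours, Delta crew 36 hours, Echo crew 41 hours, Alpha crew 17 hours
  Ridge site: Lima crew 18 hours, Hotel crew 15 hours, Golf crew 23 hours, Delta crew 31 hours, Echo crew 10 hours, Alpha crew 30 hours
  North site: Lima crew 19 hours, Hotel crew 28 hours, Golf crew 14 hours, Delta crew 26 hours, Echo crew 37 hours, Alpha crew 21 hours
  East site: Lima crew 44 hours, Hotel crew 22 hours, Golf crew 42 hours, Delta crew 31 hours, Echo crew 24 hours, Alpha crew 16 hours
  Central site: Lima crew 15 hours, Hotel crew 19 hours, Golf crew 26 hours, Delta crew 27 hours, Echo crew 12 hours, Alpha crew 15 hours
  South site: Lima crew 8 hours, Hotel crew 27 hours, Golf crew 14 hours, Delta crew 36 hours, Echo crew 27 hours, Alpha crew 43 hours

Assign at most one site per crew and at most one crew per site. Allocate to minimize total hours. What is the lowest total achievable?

Minimum total: 92 hours

Optimal: Lima crew→Harbor site (9 hours), Hotel crew→Ridge site (15 hours), Golf crew→South site (14 hours), Delta crew→North site (26 hours), Echo crew→Central site (12 hours), Alpha crew→East site (16 hours) — total 9+15+14+26+12+16 = 92 hours.
Column-greedy (each site in turn goes to its cheapest remaining crew) gives 104 hours, worse by 12.
Next-best assignment: Lima crew→South site, Hotel crew→Ridge site, Golf crew→Harbor site, Delta crew→North site, Echo crew→Central site, Alpha crew→East site = 93 hours.
Checked against all permutations: 92 hours is optimal.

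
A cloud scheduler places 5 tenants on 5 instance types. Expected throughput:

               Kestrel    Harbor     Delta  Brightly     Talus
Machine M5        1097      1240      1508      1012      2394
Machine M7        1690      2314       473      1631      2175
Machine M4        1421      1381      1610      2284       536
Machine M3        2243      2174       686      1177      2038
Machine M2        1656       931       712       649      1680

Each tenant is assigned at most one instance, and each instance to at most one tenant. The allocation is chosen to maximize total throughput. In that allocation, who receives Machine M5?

Optimal: Kestrel→Machine M3 (2243 ops/s), Harbor→Machine M7 (2314 ops/s), Delta→Machine M5 (1508 ops/s), Brightly→Machine M4 (2284 ops/s), Talus→Machine M2 (1680 ops/s) — total 2243+2314+1508+2284+1680 = 10029 ops/s.
Column-greedy (each instance in turn goes to its best remaining tenant) gives 9947 ops/s, worse by 82.
No other one-to-one assignment exceeds 10029 ops/s.
Delta's own top instance is Machine M4 (1610 ops/s), but forcing Delta→Machine M4 and reassigning the rest optimally gives only 9465 ops/s — worse by 564.

Delta receives Machine M5.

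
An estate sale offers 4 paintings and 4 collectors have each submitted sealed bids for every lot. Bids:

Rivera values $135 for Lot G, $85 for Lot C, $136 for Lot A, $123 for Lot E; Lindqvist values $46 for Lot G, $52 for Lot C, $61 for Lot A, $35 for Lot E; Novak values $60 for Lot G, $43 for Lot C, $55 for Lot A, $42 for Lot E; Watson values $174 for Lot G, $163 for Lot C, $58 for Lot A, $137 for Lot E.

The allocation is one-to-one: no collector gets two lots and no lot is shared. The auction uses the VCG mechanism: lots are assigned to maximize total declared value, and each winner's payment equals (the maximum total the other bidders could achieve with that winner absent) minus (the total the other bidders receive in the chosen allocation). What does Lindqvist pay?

Efficient allocation: Rivera→Lot E ($123), Lindqvist→Lot A ($61), Novak→Lot G ($60), Watson→Lot C ($163); total welfare W = $407.
Lindqvist receives Lot A at value $61, so the others get W − 61 = $346.
Without Lindqvist: best allocation of the remaining 3 bidders over all 4 lots is Rivera→Lot A ($136), Novak→Lot G ($60), Watson→Lot C ($163), total $359.
VCG payment = (others' best without Lindqvist) − (others' welfare with Lindqvist) = 359 − 346 = $13.

Lindqvist pays $13.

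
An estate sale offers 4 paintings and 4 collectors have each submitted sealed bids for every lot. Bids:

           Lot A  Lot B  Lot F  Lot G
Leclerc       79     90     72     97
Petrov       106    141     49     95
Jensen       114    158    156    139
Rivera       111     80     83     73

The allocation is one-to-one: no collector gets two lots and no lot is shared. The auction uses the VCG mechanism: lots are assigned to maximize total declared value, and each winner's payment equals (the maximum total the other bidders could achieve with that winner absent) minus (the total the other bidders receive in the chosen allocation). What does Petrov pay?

Efficient allocation: Leclerc→Lot G ($97), Petrov→Lot B ($141), Jensen→Lot F ($156), Rivera→Lot A ($111); total welfare W = $505.
Petrov receives Lot B at value $141, so the others get W − 141 = $364.
Without Petrov: best allocation of the remaining 3 bidders over all 4 lots is Leclerc→Lot G ($97), Jensen→Lot B ($158), Rivera→Lot A ($111), total $366.
VCG payment = (others' best without Petrov) − (others' welfare with Petrov) = 366 − 364 = $2.

Petrov pays $2.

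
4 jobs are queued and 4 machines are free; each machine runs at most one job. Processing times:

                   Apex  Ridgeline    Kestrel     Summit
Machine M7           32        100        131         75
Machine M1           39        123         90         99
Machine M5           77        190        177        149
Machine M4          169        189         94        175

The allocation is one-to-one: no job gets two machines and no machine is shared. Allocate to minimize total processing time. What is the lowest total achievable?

Minimum total: 369 min

Optimal: Apex→Machine M5 (77 min), Ridgeline→Machine M1 (123 min), Kestrel→Machine M4 (94 min), Summit→Machine M7 (75 min) — total 77+123+94+75 = 369 min.
Next-best assignment: Apex→Machine M5, Ridgeline→Machine M7, Kestrel→Machine M4, Summit→Machine M1 = 370 min.
Swapping Summit↔Apex (Summit→Machine M5 149 min, Apex→Machine M7 32 min) adds 29.
No other one-to-one assignment undercuts 369 min.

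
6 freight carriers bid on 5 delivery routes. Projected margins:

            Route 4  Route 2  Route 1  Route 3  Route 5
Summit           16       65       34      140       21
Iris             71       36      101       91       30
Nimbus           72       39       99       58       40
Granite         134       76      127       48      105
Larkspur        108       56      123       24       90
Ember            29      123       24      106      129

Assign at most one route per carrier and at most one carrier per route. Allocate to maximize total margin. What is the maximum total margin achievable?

This is a one-to-one assignment (maximum-weight bipartite matching).
Optimal: Granite→Route 4 ($134k), Ember→Route 2 ($123k), Iris→Route 1 ($101k), Summit→Route 3 ($140k), Larkspur→Route 5 ($90k) — total 134+123+101+140+90 = $588k.
Column-greedy (each route in turn goes to its best remaining carrier) gives $560k, worse by 28.
Checked against all permutations: $588k is optimal.

Max total: $588k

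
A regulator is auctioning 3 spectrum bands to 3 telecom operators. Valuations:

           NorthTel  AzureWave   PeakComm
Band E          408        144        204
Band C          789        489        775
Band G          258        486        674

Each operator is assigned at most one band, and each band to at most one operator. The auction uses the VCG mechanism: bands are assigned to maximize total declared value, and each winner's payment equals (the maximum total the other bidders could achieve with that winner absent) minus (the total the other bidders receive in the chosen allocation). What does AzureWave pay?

AzureWave pays $280M.

Efficient allocation: NorthTel→Band E ($408M), AzureWave→Band G ($486M), PeakComm→Band C ($775M); total welfare W = $1669M.
AzureWave receives Band G at value $486M, so the others get W − 486 = $1183M.
Without AzureWave: best allocation of the remaining 2 bidders over all 3 bands is NorthTel→Band C ($789M), PeakComm→Band G ($674M), total $1463M.
VCG payment = (others' best without AzureWave) − (others' welfare with AzureWave) = 1463 − 1183 = $280M.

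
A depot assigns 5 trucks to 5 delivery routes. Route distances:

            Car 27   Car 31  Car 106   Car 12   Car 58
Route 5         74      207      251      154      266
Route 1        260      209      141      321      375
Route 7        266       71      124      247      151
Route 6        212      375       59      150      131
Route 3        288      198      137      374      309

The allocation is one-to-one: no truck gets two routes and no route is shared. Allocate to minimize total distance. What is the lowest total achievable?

Optimal: Car 27→Route 5 (74 km), Car 31→Route 3 (198 km), Car 106→Route 1 (141 km), Car 12→Route 6 (150 km), Car 58→Route 7 (151 km) — total 74+198+141+150+151 = 714 km.
Column-greedy (each route in turn goes to its cheapest remaining truck) gives 791 km, worse by 77.
Swapping Car 12↔Car 106 (Car 12→Route 1 321 km, Car 106→Route 6 59 km) adds 89.
Checked against all permutations: 714 km is optimal.

Min total: 714 km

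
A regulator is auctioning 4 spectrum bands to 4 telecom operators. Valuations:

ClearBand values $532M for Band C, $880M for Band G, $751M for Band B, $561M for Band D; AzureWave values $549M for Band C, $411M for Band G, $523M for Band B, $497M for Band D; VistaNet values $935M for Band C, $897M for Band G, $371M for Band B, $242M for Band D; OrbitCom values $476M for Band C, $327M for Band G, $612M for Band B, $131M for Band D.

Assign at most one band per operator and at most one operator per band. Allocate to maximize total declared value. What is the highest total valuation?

Maximum total: $2924M

Optimal: ClearBand→Band G ($880M), AzureWave→Band D ($497M), VistaNet→Band C ($935M), OrbitCom→Band B ($612M) — total 880+497+935+612 = $2924M.
Row-greedy (each operator in turn takes its best remaining band) gives $1931M, worse by 993.
Swapping VistaNet↔ClearBand (VistaNet→Band G $897M, ClearBand→Band C $532M) loses 386.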